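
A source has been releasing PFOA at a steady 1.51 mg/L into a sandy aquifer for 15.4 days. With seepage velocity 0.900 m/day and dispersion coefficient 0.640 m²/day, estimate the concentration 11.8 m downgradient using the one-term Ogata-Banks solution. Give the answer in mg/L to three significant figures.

1.02 mg/L

For a continuous step input, C/C₀ ≈ ½·erfc((x−vt)/(2√(Dt))).
vt = 0.900 × 15.4 = 13.86 m and 2√(Dt) = 2√(0.640 × 15.4) = 6.279 m.
Argument (x−vt)/(2√(Dt)) = (11.8 − 13.86)/6.279 = -0.3281; ½·erfc(-0.3281) = 0.6787.
C = 1.51 × 0.6787 = 1.02 mg/L.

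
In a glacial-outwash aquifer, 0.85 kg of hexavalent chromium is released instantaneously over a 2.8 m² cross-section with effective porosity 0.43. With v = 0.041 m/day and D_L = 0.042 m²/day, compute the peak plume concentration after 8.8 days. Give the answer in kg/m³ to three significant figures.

0.328 kg/m³

The peak of an instantaneous 1D plume sits at x = vt; there the Gaussian factor is 1 and C_max = M/(n_e·A·√(4πDt)), where n_e·A is the pore area the mass is dissolved in.
√(4πDt) = √(4π × 0.042 × 8.8) = 2.155 m, so C_max = 0.85/(0.43 × 2.8 × 2.155) = 0.328 kg/m³.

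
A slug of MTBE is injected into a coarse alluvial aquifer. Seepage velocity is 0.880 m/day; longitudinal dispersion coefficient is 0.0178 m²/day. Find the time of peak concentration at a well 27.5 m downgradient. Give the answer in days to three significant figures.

31.2 days

For the 1D instantaneous-source solution, setting ∂C/∂t = 0 at fixed x gives v²t² + 2Dt − x² = 0, so t = (√(D² + v²x²) − D)/v².
√(D² + v²x²) = √(0.0178² + 0.880² × 27.5²) = 24.20; v² = 0.7744.
t = (24.20 − 0.0178)/0.7744 = 31.2 days (vs. the pure-advection estimate x/v = 31.2 d).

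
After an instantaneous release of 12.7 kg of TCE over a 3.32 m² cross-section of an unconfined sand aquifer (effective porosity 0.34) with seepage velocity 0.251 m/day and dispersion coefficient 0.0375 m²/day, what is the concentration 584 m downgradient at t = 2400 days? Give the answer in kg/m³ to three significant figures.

For an instantaneous plane source, C(x,t) = M/(n_e·A·√(4πDt)) · exp(−(x−vt)²/(4Dt)), with n_e·A the pore (flow) area.
Plume center vt = 0.251 × 2400 = 602.4 m, so the well at 584 m is 18.4 m upgradient of the peak.
√(4πDt) = 33.63 m, giving peak height M/(n_e·A·√(4πDt)) = 12.7/(0.34 × 3.32 × 33.63) = 0.3345 kg/m³.
(x−vt)²/(4Dt) = (-18.4)²/(4 × 0.0375 × 2400) = 0.9404; exp(−0.9404) = 0.3905.
C = 0.3345 × 0.3905 = 0.131 kg/m³.

0.131 kg/m³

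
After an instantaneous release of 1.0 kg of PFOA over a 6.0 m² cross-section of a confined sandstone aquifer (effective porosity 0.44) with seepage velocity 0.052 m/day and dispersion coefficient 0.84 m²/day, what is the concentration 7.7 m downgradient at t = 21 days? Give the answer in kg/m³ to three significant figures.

0.0137 kg/m³

For an instantaneous plane source, C(x,t) = M/(n_e·A·√(4πDt)) · exp(−(x−vt)²/(4Dt)), with n_e·A the pore (flow) area.
Plume center vt = 0.052 × 21 = 1.092 m, so the well at 7.7 m is 6.608 m downgradient of the peak.
√(4πDt) = 14.89 m, giving peak height M/(n_e·A·√(4πDt)) = 1.0/(0.44 × 6.0 × 14.89) = 0.02544 kg/m³.
(x−vt)²/(4Dt) = (6.608)²/(4 × 0.84 × 21) = 0.6188; exp(−0.6188) = 0.5386.
C = 0.02544 × 0.5386 = 0.0137 kg/m³.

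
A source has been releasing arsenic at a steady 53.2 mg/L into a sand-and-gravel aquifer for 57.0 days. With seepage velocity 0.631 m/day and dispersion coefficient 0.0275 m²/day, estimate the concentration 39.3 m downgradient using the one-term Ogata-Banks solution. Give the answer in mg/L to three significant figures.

For a continuous step input, C/C₀ ≈ ½·erfc((x−vt)/(2√(Dt))).
vt = 0.631 × 57.0 = 35.967 m and 2√(Dt) = 2√(0.0275 × 57.0) = 2.504 m.
Argument (x−vt)/(2√(Dt)) = (39.3 − 35.967)/2.504 = 1.331; ½·erfc(1.331) = 0.02990.
C = 53.2 × 0.02990 = 1.59 mg/L.

1.59 mg/L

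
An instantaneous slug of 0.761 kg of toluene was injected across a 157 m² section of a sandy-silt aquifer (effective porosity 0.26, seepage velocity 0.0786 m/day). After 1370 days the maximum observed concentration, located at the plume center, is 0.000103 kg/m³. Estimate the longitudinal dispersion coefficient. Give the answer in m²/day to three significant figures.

At the plume center C_max = M/(n_e·A·√(4πDt)), so D = M²/(4πt·(n_e·A·C_max)²).
n_e·A·C_max = 0.26 × 157 × 0.000103 = 0.004204 kg/m.
D = 0.761²/(4π × 1370 × 0.004204²) = 1.90 m²/day.

1.90 m²/day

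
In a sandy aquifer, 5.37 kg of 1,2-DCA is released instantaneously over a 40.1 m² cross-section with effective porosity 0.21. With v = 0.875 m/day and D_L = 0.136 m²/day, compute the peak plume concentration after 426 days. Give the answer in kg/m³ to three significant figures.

The peak of an instantaneous 1D plume sits at x = vt; there the Gaussian factor is 1 and C_max = M/(n_e·A·√(4πDt)), where n_e·A is the pore area the mass is dissolved in.
√(4πDt) = √(4π × 0.136 × 426) = 26.98 m, so C_max = 5.37/(0.21 × 40.1 × 26.98) = 0.0236 kg/m³.

0.0236 kg/m³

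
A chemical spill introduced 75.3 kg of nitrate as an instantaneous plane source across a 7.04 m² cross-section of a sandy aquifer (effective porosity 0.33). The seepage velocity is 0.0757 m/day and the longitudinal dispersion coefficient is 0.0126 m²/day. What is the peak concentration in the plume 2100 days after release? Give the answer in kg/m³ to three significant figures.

The peak of an instantaneous 1D plume sits at x = vt; there the Gaussian factor is 1 and C_max = M/(n_e·A·√(4πDt)), where n_e·A is the pore area the mass is dissolved in.
√(4πDt) = √(4π × 0.0126 × 2100) = 18.23 m, so C_max = 75.3/(0.33 × 7.04 × 18.23) = 1.78 kg/m³.

1.78 kg/m³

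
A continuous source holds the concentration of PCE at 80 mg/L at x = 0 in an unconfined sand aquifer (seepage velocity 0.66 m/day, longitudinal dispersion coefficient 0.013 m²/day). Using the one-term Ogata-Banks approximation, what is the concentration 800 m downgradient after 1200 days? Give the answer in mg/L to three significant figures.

6.08 mg/L

For a continuous step input, C/C₀ ≈ ½·erfc((x−vt)/(2√(Dt))).
vt = 0.66 × 1200 = 792 m and 2√(Dt) = 2√(0.013 × 1200) = 7.899 m.
Argument (x−vt)/(2√(Dt)) = (800 − 792)/7.899 = 1.013; ½·erfc(1.013) = 0.07599.
C = 80 × 0.07599 = 6.08 mg/L.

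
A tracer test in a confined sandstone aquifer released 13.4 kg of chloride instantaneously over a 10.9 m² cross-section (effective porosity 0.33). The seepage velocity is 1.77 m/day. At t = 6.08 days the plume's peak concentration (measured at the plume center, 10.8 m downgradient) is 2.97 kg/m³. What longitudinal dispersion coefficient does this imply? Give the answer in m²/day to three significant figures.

At the plume center C_max = M/(n_e·A·√(4πDt)), so D = M²/(4πt·(n_e·A·C_max)²).
n_e·A·C_max = 0.33 × 10.9 × 2.97 = 10.68 kg/m.
D = 13.4²/(4π × 6.08 × 10.68²) = 0.0206 m²/day.

0.0206 m²/day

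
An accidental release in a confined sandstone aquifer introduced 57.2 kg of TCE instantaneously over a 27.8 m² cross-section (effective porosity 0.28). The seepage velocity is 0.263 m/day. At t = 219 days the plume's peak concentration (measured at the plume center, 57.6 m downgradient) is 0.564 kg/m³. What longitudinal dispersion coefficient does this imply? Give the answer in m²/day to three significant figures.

At the plume center C_max = M/(n_e·A·√(4πDt)), so D = M²/(4πt·(n_e·A·C_max)²).
n_e·A·C_max = 0.28 × 27.8 × 0.564 = 4.390 kg/m.
D = 57.2²/(4π × 219 × 4.390²) = 0.0617 m²/day.

0.0617 m²/day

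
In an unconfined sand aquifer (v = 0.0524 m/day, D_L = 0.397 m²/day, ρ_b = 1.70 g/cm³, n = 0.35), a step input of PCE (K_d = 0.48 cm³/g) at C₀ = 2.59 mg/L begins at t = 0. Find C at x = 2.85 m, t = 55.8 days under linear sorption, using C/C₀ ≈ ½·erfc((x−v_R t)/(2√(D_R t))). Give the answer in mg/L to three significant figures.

Retardation factor R = 1 + ρ_b·K_d/n = 1 + 1.70 × 0.48/0.35 = 3.331.
Sorption retards both mechanisms: v_R = v/R = 0.01573 m/day, D_R = D/R = 0.1192 m²/day.
v_R·t = 0.01573 × 55.8 = 0.877734 m; 2√(D_R t) = 5.158 m; argument = (2.85 − 0.877734)/5.158 = 0.3824.
C = C₀ × ½·erfc(0.3824) = 2.59 × 0.2943 = 0.762 mg/L.

0.762 mg/L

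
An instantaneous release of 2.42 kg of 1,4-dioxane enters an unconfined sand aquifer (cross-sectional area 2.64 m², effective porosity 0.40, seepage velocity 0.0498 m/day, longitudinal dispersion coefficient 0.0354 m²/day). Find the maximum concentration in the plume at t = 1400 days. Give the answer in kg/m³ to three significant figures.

0.0918 kg/m³

The peak of an instantaneous 1D plume sits at x = vt; there the Gaussian factor is 1 and C_max = M/(n_e·A·√(4πDt)), where n_e·A is the pore area the mass is dissolved in.
√(4πDt) = √(4π × 0.0354 × 1400) = 24.96 m, so C_max = 2.42/(0.40 × 2.64 × 24.96) = 0.0918 kg/m³.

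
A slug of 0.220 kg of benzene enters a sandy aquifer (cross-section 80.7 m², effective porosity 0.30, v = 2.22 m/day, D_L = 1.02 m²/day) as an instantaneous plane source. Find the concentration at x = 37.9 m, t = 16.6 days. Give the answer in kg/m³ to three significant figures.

0.000613 kg/m³

For an instantaneous plane source, C(x,t) = M/(n_e·A·√(4πDt)) · exp(−(x−vt)²/(4Dt)), with n_e·A the pore (flow) area.
Plume center vt = 2.22 × 16.6 = 36.852 m, so the well at 37.9 m is 1.048 m downgradient of the peak.
√(4πDt) = 14.59 m, giving peak height M/(n_e·A·√(4πDt)) = 0.220/(0.30 × 80.7 × 14.59) = 0.0006228 kg/m³.
(x−vt)²/(4Dt) = (1.048)²/(4 × 1.02 × 16.6) = 0.01622; exp(−0.01622) = 0.9839.
C = 0.0006228 × 0.9839 = 0.000613 kg/m³.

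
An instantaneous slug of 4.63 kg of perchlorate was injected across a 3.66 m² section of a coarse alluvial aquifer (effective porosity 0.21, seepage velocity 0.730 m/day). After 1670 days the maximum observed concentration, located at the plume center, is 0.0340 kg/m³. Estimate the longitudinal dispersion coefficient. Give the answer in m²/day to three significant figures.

At the plume center C_max = M/(n_e·A·√(4πDt)), so D = M²/(4πt·(n_e·A·C_max)²).
n_e·A·C_max = 0.21 × 3.66 × 0.0340 = 0.02613 kg/m.
D = 4.63²/(4π × 1670 × 0.02613²) = 1.50 m²/day.

1.50 m²/day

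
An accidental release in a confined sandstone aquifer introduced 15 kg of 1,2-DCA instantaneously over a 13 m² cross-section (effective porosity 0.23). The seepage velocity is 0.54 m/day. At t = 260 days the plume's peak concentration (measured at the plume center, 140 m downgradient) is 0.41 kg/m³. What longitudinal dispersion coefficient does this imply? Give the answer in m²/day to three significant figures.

0.0458 m²/day

At the plume center C_max = M/(n_e·A·√(4πDt)), so D = M²/(4πt·(n_e·A·C_max)²).
n_e·A·C_max = 0.23 × 13 × 0.41 = 1.226 kg/m.
D = 15²/(4π × 260 × 1.226²) = 0.0458 m²/day.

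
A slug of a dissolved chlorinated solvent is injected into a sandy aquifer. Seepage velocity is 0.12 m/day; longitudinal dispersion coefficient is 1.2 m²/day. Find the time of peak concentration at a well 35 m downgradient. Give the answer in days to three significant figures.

For the 1D instantaneous-source solution, setting ∂C/∂t = 0 at fixed x gives v²t² + 2Dt − x² = 0, so t = (√(D² + v²x²) − D)/v².
√(D² + v²x²) = √(1.2² + 0.12² × 35²) = 4.368; v² = 0.0144.
t = (4.368 − 1.2)/0.0144 = 220 days (vs. the pure-advection estimate x/v = 292 d).

220 days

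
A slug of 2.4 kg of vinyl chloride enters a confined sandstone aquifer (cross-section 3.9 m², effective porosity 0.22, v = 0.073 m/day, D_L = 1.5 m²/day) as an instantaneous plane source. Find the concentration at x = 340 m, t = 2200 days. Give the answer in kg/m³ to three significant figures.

0.00120 kg/m³

For an instantaneous plane source, C(x,t) = M/(n_e·A·√(4πDt)) · exp(−(x−vt)²/(4Dt)), with n_e·A the pore (flow) area.
Plume center vt = 0.073 × 2200 = 160.6 m, so the well at 340 m is 179.4 m downgradient of the peak.
√(4πDt) = 203.6 m, giving peak height M/(n_e·A·√(4πDt)) = 2.4/(0.22 × 3.9 × 203.6) = 0.01374 kg/m³.
(x−vt)²/(4Dt) = (179.4)²/(4 × 1.5 × 2200) = 2.438; exp(−2.438) = 0.08734.
C = 0.01374 × 0.08734 = 0.00120 kg/m³.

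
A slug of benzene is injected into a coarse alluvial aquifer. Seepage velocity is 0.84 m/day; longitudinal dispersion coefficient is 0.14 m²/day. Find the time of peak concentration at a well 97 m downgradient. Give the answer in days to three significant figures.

For the 1D instantaneous-source solution, setting ∂C/∂t = 0 at fixed x gives v²t² + 2Dt − x² = 0, so t = (√(D² + v²x²) − D)/v².
√(D² + v²x²) = √(0.14² + 0.84² × 97²) = 81.48; v² = 0.7056.
t = (81.48 − 0.14)/0.7056 = 115 days (vs. the pure-advection estimate x/v = 115 d).

115 days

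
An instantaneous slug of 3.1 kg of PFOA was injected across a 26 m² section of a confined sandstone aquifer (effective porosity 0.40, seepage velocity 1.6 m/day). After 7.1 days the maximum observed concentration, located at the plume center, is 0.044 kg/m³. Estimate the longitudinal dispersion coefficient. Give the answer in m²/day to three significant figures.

At the plume center C_max = M/(n_e·A·√(4πDt)), so D = M²/(4πt·(n_e·A·C_max)²).
n_e·A·C_max = 0.40 × 26 × 0.044 = 0.4576 kg/m.
D = 3.1²/(4π × 7.1 × 0.4576²) = 0.514 m²/day.

0.514 m²/day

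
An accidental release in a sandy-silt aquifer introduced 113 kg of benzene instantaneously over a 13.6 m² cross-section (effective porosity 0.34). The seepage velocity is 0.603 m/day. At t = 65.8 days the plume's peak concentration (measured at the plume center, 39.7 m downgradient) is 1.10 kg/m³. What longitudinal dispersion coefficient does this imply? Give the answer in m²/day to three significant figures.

At the plume center C_max = M/(n_e·A·√(4πDt)), so D = M²/(4πt·(n_e·A·C_max)²).
n_e·A·C_max = 0.34 × 13.6 × 1.10 = 5.086 kg/m.
D = 113²/(4π × 65.8 × 5.086²) = 0.597 m²/day.

0.597 m²/day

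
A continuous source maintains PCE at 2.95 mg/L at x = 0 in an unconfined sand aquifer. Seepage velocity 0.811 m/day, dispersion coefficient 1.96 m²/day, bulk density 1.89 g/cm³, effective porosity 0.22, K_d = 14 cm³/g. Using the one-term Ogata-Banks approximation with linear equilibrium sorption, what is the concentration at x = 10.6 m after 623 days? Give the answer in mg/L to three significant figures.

Retardation factor R = 1 + ρ_b·K_d/n = 1 + 1.89 × 14/0.22 = 121.3.
Sorption retards both mechanisms: v_R = v/R = 0.006686 m/day, D_R = D/R = 0.01616 m²/day.
v_R·t = 0.006686 × 623 = 4.165378 m; 2√(D_R t) = 6.346 m; argument = (10.6 − 4.165378)/6.346 = 1.014.
C = C₀ × ½·erfc(1.014) = 2.95 × 0.07578 = 0.224 mg/L.

0.224 mg/L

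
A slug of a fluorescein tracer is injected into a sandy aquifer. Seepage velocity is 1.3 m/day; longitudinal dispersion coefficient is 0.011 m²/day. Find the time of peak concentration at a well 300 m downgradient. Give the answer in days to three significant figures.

For the 1D instantaneous-source solution, setting ∂C/∂t = 0 at fixed x gives v²t² + 2Dt − x² = 0, so t = (√(D² + v²x²) − D)/v².
√(D² + v²x²) = √(0.011² + 1.3² × 300²) = 390.0; v² = 1.69.
t = (390.0 − 0.011)/1.69 = 231 days (vs. the pure-advection estimate x/v = 231 d).

231 days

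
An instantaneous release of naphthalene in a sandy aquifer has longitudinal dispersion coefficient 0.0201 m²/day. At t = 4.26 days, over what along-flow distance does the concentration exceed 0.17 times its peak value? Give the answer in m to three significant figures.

The plume is Gaussian with σ = √(2Dt) = √(2 × 0.0201 × 4.26) = 0.4138 m.
C/C_peak = exp(−Δx²/(2σ²)) = 0.17 ⇒ Δx = σ·√(−2 ln 0.17) = 0.4138 × 1.883 = 0.7792 m.
Width = 2Δx = 1.56 m.

1.56 m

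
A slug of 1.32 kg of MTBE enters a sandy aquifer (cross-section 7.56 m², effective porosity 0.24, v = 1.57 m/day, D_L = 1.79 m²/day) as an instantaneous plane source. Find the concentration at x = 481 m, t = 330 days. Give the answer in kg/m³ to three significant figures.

For an instantaneous plane source, C(x,t) = M/(n_e·A·√(4πDt)) · exp(−(x−vt)²/(4Dt)), with n_e·A the pore (flow) area.
Plume center vt = 1.57 × 330 = 518.1 m, so the well at 481 m is 37.1 m upgradient of the peak.
√(4πDt) = 86.16 m, giving peak height M/(n_e·A·√(4πDt)) = 1.32/(0.24 × 7.56 × 86.16) = 0.008444 kg/m³.
(x−vt)²/(4Dt) = (-37.1)²/(4 × 1.79 × 330) = 0.5825; exp(−0.5825) = 0.5585.
C = 0.008444 × 0.5585 = 0.00472 kg/m³.

0.00472 kg/m³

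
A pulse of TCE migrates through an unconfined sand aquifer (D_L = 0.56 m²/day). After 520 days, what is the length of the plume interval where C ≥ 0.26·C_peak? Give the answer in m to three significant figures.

The plume is Gaussian with σ = √(2Dt) = √(2 × 0.56 × 520) = 24.13 m.
C/C_peak = exp(−Δx²/(2σ²)) = 0.26 ⇒ Δx = σ·√(−2 ln 0.26) = 24.13 × 1.641 = 39.60 m.
Width = 2Δx = 79.2 m.

79.2 m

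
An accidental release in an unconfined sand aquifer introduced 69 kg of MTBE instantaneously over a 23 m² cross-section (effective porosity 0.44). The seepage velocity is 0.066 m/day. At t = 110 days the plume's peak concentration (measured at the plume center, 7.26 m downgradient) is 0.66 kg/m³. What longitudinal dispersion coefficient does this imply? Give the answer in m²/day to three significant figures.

At the plume center C_max = M/(n_e·A·√(4πDt)), so D = M²/(4πt·(n_e·A·C_max)²).
n_e·A·C_max = 0.44 × 23 × 0.66 = 6.679 kg/m.
D = 69²/(4π × 110 × 6.679²) = 0.0772 m²/day.

0.0772 m²/day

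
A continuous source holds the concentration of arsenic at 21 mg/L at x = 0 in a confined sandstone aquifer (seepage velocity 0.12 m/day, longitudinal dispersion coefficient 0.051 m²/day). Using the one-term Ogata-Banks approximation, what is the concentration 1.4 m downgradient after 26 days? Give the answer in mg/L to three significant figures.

17.9 mg/L

For a continuous step input, C/C₀ ≈ ½·erfc((x−vt)/(2√(Dt))).
vt = 0.12 × 26 = 3.12 m and 2√(Dt) = 2√(0.051 × 26) = 2.303 m.
Argument (x−vt)/(2√(Dt)) = (1.4 − 3.12)/2.303 = -0.7469; ½·erfc(-0.7469) = 0.8546.
C = 21 × 0.8546 = 17.9 mg/L.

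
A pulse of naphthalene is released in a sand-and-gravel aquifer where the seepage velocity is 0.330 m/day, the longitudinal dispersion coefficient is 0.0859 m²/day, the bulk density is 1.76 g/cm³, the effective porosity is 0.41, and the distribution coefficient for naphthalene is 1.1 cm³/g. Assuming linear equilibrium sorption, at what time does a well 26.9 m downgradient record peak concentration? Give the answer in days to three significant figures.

Retardation factor R = 1 + ρ_b·K_d/n = 1 + 1.76 × 1.1/0.41 = 5.722.
Sorption retards both mechanisms: v_R = v/R = 0.05767 m/day, D_R = D/R = 0.01501 m²/day.
Peak time from v_R²t² + 2D_R t − x² = 0: t = (√(D_R² + v_R²x²) − D_R)/v_R².
√(D_R² + v_R²x²) = √(0.01501² + 0.05767² × 26.9²) = 1.551; v_R² = 0.003326.
t = (1.551 − 0.01501)/0.003326 = 462 days.

462 days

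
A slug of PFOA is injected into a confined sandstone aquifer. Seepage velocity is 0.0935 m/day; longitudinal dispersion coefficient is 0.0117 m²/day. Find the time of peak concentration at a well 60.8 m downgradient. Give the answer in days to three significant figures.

For the 1D instantaneous-source solution, setting ∂C/∂t = 0 at fixed x gives v²t² + 2Dt − x² = 0, so t = (√(D² + v²x²) − D)/v².
√(D² + v²x²) = √(0.0117² + 0.0935² × 60.8²) = 5.685; v² = 0.00874225.
t = (5.685 − 0.0117)/0.00874225 = 649 days (vs. the pure-advection estimate x/v = 650 d).

649 days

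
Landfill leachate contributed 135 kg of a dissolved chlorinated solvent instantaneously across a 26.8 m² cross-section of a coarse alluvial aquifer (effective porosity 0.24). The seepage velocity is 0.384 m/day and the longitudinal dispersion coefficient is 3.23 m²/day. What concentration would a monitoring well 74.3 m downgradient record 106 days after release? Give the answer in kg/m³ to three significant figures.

0.140 kg/m³

For an instantaneous plane source, C(x,t) = M/(n_e·A·√(4πDt)) · exp(−(x−vt)²/(4Dt)), with n_e·A the pore (flow) area.
Plume center vt = 0.384 × 106 = 40.704 m, so the well at 74.3 m is 33.596 m downgradient of the peak.
√(4πDt) = 65.59 m, giving peak height M/(n_e·A·√(4πDt)) = 135/(0.24 × 26.8 × 65.59) = 0.3200 kg/m³.
(x−vt)²/(4Dt) = (33.596)²/(4 × 3.23 × 106) = 0.8242; exp(−0.8242) = 0.4386.
C = 0.3200 × 0.4386 = 0.140 kg/m³.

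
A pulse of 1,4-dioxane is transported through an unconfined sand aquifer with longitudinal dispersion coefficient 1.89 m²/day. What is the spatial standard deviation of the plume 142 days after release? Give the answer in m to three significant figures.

Dispersive spreading gives a Gaussian with σ² = 2Dt; advection only shifts the center.
σ = √(2 × 1.89 × 142) = 23.2 m.

23.2 m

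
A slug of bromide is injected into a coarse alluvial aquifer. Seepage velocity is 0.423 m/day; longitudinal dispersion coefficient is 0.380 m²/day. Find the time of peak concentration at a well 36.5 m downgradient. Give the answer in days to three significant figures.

For the 1D instantaneous-source solution, setting ∂C/∂t = 0 at fixed x gives v²t² + 2Dt − x² = 0, so t = (√(D² + v²x²) − D)/v².
√(D² + v²x²) = √(0.380² + 0.423² × 36.5²) = 15.44; v² = 0.178929.
t = (15.44 − 0.380)/0.178929 = 84.2 days (vs. the pure-advection estimate x/v = 86.3 d).

84.2 days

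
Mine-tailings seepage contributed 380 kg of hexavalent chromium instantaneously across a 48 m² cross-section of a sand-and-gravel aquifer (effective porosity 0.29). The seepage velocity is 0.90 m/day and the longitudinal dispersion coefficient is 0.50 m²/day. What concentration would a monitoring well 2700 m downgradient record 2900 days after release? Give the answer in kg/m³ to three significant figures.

0.0500 kg/m³

For an instantaneous plane source, C(x,t) = M/(n_e·A·√(4πDt)) · exp(−(x−vt)²/(4Dt)), with n_e·A the pore (flow) area.
Plume center vt = 0.90 × 2900 = 2610 m, so the well at 2700 m is 90 m downgradient of the peak.
√(4πDt) = 135.0 m, giving peak height M/(n_e·A·√(4πDt)) = 380/(0.29 × 48 × 135.0) = 0.2022 kg/m³.
(x−vt)²/(4Dt) = (90)²/(4 × 0.50 × 2900) = 1.397; exp(−1.397) = 0.2473.
C = 0.2022 × 0.2473 = 0.0500 kg/m³.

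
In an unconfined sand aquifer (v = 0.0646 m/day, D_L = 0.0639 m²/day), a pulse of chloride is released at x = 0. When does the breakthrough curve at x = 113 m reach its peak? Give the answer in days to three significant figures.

1730 days

For the 1D instantaneous-source solution, setting ∂C/∂t = 0 at fixed x gives v²t² + 2Dt − x² = 0, so t = (√(D² + v²x²) − D)/v².
√(D² + v²x²) = √(0.0639² + 0.0646² × 113²) = 7.300; v² = 0.00417316.
t = (7.300 − 0.0639)/0.00417316 = 1730 days (vs. the pure-advection estimate x/v = 1750 d).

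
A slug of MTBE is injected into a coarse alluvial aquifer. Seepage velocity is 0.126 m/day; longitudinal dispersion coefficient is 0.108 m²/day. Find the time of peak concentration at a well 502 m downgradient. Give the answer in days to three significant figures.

For the 1D instantaneous-source solution, setting ∂C/∂t = 0 at fixed x gives v²t² + 2Dt − x² = 0, so t = (√(D² + v²x²) − D)/v².
√(D² + v²x²) = √(0.108² + 0.126² × 502²) = 63.25; v² = 0.015876.
t = (63.25 − 0.108)/0.015876 = 3980 days (vs. the pure-advection estimate x/v = 3980 d).

3980 days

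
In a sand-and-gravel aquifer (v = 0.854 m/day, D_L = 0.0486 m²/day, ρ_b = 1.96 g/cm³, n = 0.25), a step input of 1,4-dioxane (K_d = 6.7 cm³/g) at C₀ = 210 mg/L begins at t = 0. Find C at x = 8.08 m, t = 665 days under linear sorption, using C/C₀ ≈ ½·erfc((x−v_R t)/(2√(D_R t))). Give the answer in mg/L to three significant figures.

Retardation factor R = 1 + ρ_b·K_d/n = 1 + 1.96 × 6.7/0.25 = 53.53.
Sorption retards both mechanisms: v_R = v/R = 0.01595 m/day, D_R = D/R = 0.0009079 m²/day.
v_R·t = 0.01595 × 665 = 10.60675 m; 2√(D_R t) = 1.554 m; argument = (8.08 − 10.60675)/1.554 = -1.626.
C = C₀ × ½·erfc(-1.626) = 210 × 0.9893 = 208 mg/L.

208 mg/L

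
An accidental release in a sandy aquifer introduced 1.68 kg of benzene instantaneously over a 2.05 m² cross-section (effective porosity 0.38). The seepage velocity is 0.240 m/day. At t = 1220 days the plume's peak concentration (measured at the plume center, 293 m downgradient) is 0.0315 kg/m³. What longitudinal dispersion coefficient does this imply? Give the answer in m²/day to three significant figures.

At the plume center C_max = M/(n_e·A·√(4πDt)), so D = M²/(4πt·(n_e·A·C_max)²).
n_e·A·C_max = 0.38 × 2.05 × 0.0315 = 0.02454 kg/m.
D = 1.68²/(4π × 1220 × 0.02454²) = 0.306 m²/day.

0.306 m²/day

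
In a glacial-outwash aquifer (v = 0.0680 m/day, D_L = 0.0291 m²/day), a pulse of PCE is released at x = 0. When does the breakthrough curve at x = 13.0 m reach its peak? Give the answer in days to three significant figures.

For the 1D instantaneous-source solution, setting ∂C/∂t = 0 at fixed x gives v²t² + 2Dt − x² = 0, so t = (√(D² + v²x²) − D)/v².
√(D² + v²x²) = √(0.0291² + 0.0680² × 13.0²) = 0.8845; v² = 0.004624.
t = (0.8845 − 0.0291)/0.004624 = 185 days (vs. the pure-advection estimate x/v = 191 d).

185 days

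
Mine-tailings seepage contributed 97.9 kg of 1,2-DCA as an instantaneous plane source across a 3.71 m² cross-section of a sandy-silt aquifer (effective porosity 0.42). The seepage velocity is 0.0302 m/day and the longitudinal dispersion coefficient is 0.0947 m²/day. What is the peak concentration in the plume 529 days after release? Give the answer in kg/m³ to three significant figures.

2.50 kg/m³

The peak of an instantaneous 1D plume sits at x = vt; there the Gaussian factor is 1 and C_max = M/(n_e·A·√(4πDt)), where n_e·A is the pore area the mass is dissolved in.
√(4πDt) = √(4π × 0.0947 × 529) = 25.09 m, so C_max = 97.9/(0.42 × 3.71 × 25.09) = 2.50 kg/m³.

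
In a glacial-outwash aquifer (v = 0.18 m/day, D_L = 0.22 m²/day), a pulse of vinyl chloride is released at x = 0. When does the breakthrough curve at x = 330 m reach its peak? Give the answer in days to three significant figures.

For the 1D instantaneous-source solution, setting ∂C/∂t = 0 at fixed x gives v²t² + 2Dt − x² = 0, so t = (√(D² + v²x²) − D)/v².
√(D² + v²x²) = √(0.22² + 0.18² × 330²) = 59.40; v² = 0.0324.
t = (59.40 − 0.22)/0.0324 = 1830 days (vs. the pure-advection estimate x/v = 1830 d).

1830 days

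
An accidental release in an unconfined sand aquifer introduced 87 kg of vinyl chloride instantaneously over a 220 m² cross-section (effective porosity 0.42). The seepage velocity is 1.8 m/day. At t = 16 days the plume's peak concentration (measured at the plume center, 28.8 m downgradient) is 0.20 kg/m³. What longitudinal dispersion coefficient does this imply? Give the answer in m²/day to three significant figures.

At the plume center C_max = M/(n_e·A·√(4πDt)), so D = M²/(4πt·(n_e·A·C_max)²).
n_e·A·C_max = 0.42 × 220 × 0.20 = 18.48 kg/m.
D = 87²/(4π × 16 × 18.48²) = 0.110 m²/day.

0.110 m²/day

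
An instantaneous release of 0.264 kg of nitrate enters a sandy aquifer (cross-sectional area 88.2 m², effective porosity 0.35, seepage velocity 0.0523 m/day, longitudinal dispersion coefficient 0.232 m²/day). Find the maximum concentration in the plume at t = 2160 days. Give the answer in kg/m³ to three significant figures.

0.000108 kg/m³

The peak of an instantaneous 1D plume sits at x = vt; there the Gaussian factor is 1 and C_max = M/(n_e·A·√(4πDt)), where n_e·A is the pore area the mass is dissolved in.
√(4πDt) = √(4π × 0.232 × 2160) = 79.36 m, so C_max = 0.264/(0.35 × 88.2 × 79.36) = 0.000108 kg/m³.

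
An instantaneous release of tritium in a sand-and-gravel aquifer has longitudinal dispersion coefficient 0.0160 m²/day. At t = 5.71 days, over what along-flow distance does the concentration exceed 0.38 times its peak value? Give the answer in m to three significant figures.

1.19 m

The plume is Gaussian with σ = √(2Dt) = √(2 × 0.0160 × 5.71) = 0.4275 m.
C/C_peak = exp(−Δx²/(2σ²)) = 0.38 ⇒ Δx = σ·√(−2 ln 0.38) = 0.4275 × 1.391 = 0.5947 m.
Width = 2Δx = 1.19 m.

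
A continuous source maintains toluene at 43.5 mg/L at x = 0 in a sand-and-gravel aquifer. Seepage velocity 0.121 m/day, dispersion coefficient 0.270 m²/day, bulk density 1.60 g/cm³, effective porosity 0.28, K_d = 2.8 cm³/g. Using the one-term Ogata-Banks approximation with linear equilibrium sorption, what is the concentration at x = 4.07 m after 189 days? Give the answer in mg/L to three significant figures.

5.79 mg/L

Retardation factor R = 1 + ρ_b·K_d/n = 1 + 1.60 × 2.8/0.28 = 17.00.
Sorption retards both mechanisms: v_R = v/R = 0.007118 m/day, D_R = D/R = 0.01588 m²/day.
v_R·t = 0.007118 × 189 = 1.345302 m; 2√(D_R t) = 3.465 m; argument = (4.07 − 1.345302)/3.465 = 0.7863.
C = C₀ × ½·erfc(0.7863) = 43.5 × 0.1331 = 5.79 mg/L.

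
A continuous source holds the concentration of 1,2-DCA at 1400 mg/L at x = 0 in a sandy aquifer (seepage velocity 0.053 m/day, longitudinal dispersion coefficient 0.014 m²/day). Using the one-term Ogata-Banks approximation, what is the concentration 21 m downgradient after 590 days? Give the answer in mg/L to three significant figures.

1390 mg/L

For a continuous step input, C/C₀ ≈ ½·erfc((x−vt)/(2√(Dt))).
vt = 0.053 × 590 = 31.27 m and 2√(Dt) = 2√(0.014 × 590) = 5.748 m.
Argument (x−vt)/(2√(Dt)) = (21 − 31.27)/5.748 = -1.787; ½·erfc(-1.787) = 0.9943.
C = 1400 × 0.9943 = 1390 mg/L.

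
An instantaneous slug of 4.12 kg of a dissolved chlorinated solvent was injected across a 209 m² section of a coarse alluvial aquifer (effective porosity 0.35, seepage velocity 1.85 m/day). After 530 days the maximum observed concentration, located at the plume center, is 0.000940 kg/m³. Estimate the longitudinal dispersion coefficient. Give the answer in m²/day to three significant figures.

0.539 m²/day

At the plume center C_max = M/(n_e·A·√(4πDt)), so D = M²/(4πt·(n_e·A·C_max)²).
n_e·A·C_max = 0.35 × 209 × 0.000940 = 0.06876 kg/m.
D = 4.12²/(4π × 530 × 0.06876²) = 0.539 m²/day.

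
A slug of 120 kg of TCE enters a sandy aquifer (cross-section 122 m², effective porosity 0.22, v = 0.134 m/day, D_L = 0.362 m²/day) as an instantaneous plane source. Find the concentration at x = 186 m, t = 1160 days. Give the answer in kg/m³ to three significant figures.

For an instantaneous plane source, C(x,t) = M/(n_e·A·√(4πDt)) · exp(−(x−vt)²/(4Dt)), with n_e·A the pore (flow) area.
Plume center vt = 0.134 × 1160 = 155.44 m, so the well at 186 m is 30.56 m downgradient of the peak.
√(4πDt) = 72.64 m, giving peak height M/(n_e·A·√(4πDt)) = 120/(0.22 × 122 × 72.64) = 0.06155 kg/m³.
(x−vt)²/(4Dt) = (30.56)²/(4 × 0.362 × 1160) = 0.5560; exp(−0.5560) = 0.5735.
C = 0.06155 × 0.5735 = 0.0353 kg/m³.

0.0353 kg/m³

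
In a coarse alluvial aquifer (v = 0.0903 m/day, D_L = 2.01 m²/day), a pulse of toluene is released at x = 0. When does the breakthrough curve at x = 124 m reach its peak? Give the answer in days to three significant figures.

For the 1D instantaneous-source solution, setting ∂C/∂t = 0 at fixed x gives v²t² + 2Dt − x² = 0, so t = (√(D² + v²x²) − D)/v².
√(D² + v²x²) = √(2.01² + 0.0903² × 124²) = 11.38; v² = 0.00815409.
t = (11.38 − 2.01)/0.00815409 = 1150 days (vs. the pure-advection estimate x/v = 1370 d).

1150 days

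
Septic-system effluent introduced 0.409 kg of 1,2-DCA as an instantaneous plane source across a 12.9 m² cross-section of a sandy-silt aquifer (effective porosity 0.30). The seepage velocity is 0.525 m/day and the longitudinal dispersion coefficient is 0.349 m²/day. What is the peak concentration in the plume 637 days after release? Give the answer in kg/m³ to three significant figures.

The peak of an instantaneous 1D plume sits at x = vt; there the Gaussian factor is 1 and C_max = M/(n_e·A·√(4πDt)), where n_e·A is the pore area the mass is dissolved in.
√(4πDt) = √(4π × 0.349 × 637) = 52.86 m, so C_max = 0.409/(0.30 × 12.9 × 52.86) = 0.00200 kg/m³.

0.00200 kg/m³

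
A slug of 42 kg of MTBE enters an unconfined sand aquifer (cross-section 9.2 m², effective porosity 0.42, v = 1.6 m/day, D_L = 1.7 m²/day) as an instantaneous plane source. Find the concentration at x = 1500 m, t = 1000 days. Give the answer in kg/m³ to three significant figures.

0.0171 kg/m³

For an instantaneous plane source, C(x,t) = M/(n_e·A·√(4πDt)) · exp(−(x−vt)²/(4Dt)), with n_e·A the pore (flow) area.
Plume center vt = 1.6 × 1000 = 1600 m, so the well at 1500 m is 100 m upgradient of the peak.
√(4πDt) = 146.2 m, giving peak height M/(n_e·A·√(4πDt)) = 42/(0.42 × 9.2 × 146.2) = 0.07435 kg/m³.
(x−vt)²/(4Dt) = (-100)²/(4 × 1.7 × 1000) = 1.471; exp(−1.471) = 0.2297.
C = 0.07435 × 0.2297 = 0.0171 kg/m³.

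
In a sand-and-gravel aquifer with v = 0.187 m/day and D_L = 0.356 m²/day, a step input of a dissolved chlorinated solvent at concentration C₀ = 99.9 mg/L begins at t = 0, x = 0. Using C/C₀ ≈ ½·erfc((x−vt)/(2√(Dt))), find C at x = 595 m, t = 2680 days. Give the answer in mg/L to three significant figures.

For a continuous step input, C/C₀ ≈ ½·erfc((x−vt)/(2√(Dt))).
vt = 0.187 × 2680 = 501.16 m and 2√(Dt) = 2√(0.356 × 2680) = 61.78 m.
Argument (x−vt)/(2√(Dt)) = (595 − 501.16)/61.78 = 1.519; ½·erfc(1.519) = 0.01585.
C = 99.9 × 0.01585 = 1.58 mg/L.

1.58 mg/L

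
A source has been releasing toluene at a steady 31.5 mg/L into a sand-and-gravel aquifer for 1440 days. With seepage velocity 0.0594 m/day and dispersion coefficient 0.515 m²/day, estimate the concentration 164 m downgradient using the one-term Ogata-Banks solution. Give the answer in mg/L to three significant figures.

For a continuous step input, C/C₀ ≈ ½·erfc((x−vt)/(2√(Dt))).
vt = 0.0594 × 1440 = 85.536 m and 2√(Dt) = 2√(0.515 × 1440) = 54.46 m.
Argument (x−vt)/(2√(Dt)) = (164 − 85.536)/54.46 = 1.441; ½·erfc(1.441) = 0.02078.
C = 31.5 × 0.02078 = 0.655 mg/L.

0.655 mg/L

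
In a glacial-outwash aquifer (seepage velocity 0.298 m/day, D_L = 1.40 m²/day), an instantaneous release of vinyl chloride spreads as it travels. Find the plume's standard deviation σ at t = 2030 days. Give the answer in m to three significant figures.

Dispersive spreading gives a Gaussian with σ² = 2Dt; advection only shifts the center.
σ = √(2 × 1.40 × 2030) = 75.4 m.

75.4 m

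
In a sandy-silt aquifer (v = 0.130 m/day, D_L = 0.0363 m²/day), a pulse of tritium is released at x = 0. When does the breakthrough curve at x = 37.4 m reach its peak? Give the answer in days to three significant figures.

286 days

For the 1D instantaneous-source solution, setting ∂C/∂t = 0 at fixed x gives v²t² + 2Dt − x² = 0, so t = (√(D² + v²x²) − D)/v².
√(D² + v²x²) = √(0.0363² + 0.130² × 37.4²) = 4.862; v² = 0.0169.
t = (4.862 − 0.0363)/0.0169 = 286 days (vs. the pure-advection estimate x/v = 288 d).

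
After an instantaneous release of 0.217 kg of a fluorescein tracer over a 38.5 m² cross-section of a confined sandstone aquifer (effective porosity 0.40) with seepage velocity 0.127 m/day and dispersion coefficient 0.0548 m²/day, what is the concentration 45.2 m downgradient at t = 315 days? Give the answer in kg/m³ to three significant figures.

0.000647 kg/m³

For an instantaneous plane source, C(x,t) = M/(n_e·A·√(4πDt)) · exp(−(x−vt)²/(4Dt)), with n_e·A the pore (flow) area.
Plume center vt = 0.127 × 315 = 40.005 m, so the well at 45.2 m is 5.195 m downgradient of the peak.
√(4πDt) = 14.73 m, giving peak height M/(n_e·A·√(4πDt)) = 0.217/(0.40 × 38.5 × 14.73) = 0.0009566 kg/m³.
(x−vt)²/(4Dt) = (5.195)²/(4 × 0.0548 × 315) = 0.3909; exp(−0.3909) = 0.6764.
C = 0.0009566 × 0.6764 = 0.000647 kg/m³.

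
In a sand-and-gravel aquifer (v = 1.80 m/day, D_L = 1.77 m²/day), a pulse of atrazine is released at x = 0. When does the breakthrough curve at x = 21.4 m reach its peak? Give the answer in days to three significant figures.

For the 1D instantaneous-source solution, setting ∂C/∂t = 0 at fixed x gives v²t² + 2Dt − x² = 0, so t = (√(D² + v²x²) − D)/v².
√(D² + v²x²) = √(1.77² + 1.80² × 21.4²) = 38.56; v² = 3.24.
t = (38.56 − 1.77)/3.24 = 11.4 days (vs. the pure-advection estimate x/v = 11.9 d).

11.4 days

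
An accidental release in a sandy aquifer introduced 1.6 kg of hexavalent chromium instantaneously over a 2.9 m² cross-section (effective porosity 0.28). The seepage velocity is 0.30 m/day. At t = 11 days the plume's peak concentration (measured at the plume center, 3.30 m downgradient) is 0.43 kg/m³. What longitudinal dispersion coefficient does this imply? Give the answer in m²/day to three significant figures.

At the plume center C_max = M/(n_e·A·√(4πDt)), so D = M²/(4πt·(n_e·A·C_max)²).
n_e·A·C_max = 0.28 × 2.9 × 0.43 = 0.3492 kg/m.
D = 1.6²/(4π × 11 × 0.3492²) = 0.152 m²/day.

0.152 m²/day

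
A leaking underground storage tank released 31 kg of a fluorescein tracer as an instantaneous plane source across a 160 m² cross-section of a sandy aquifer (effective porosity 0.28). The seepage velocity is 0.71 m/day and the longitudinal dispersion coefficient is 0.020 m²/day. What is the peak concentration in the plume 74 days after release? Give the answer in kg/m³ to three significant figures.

The peak of an instantaneous 1D plume sits at x = vt; there the Gaussian factor is 1 and C_max = M/(n_e·A·√(4πDt)), where n_e·A is the pore area the mass is dissolved in.
√(4πDt) = √(4π × 0.020 × 74) = 4.313 m, so C_max = 31/(0.28 × 160 × 4.313) = 0.160 kg/m³.

0.160 kg/m³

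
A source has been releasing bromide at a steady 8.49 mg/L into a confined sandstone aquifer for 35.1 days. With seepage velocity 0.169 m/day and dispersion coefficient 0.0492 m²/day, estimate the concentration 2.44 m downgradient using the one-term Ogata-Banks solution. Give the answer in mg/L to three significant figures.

8.23 mg/L

For a continuous step input, C/C₀ ≈ ½·erfc((x−vt)/(2√(Dt))).
vt = 0.169 × 35.1 = 5.9319 m and 2√(Dt) = 2√(0.0492 × 35.1) = 2.628 m.
Argument (x−vt)/(2√(Dt)) = (2.44 − 5.9319)/2.628 = -1.329; ½·erfc(-1.329) = 0.9699.
C = 8.49 × 0.9699 = 8.23 mg/L.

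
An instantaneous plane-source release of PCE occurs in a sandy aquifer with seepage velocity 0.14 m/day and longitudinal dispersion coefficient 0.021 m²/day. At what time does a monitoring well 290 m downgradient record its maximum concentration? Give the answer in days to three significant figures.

For the 1D instantaneous-source solution, setting ∂C/∂t = 0 at fixed x gives v²t² + 2Dt − x² = 0, so t = (√(D² + v²x²) − D)/v².
√(D² + v²x²) = √(0.021² + 0.14² × 290²) = 40.60; v² = 0.0196.
t = (40.60 − 0.021)/0.0196 = 2070 days (vs. the pure-advection estimate x/v = 2070 d).

2070 days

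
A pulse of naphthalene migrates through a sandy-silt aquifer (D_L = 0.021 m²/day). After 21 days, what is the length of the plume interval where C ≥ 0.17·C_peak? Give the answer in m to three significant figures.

The plume is Gaussian with σ = √(2Dt) = √(2 × 0.021 × 21) = 0.9391 m.
C/C_peak = exp(−Δx²/(2σ²)) = 0.17 ⇒ Δx = σ·√(−2 ln 0.17) = 0.9391 × 1.883 = 1.768 m.
Width = 2Δx = 3.54 m.

3.54 m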